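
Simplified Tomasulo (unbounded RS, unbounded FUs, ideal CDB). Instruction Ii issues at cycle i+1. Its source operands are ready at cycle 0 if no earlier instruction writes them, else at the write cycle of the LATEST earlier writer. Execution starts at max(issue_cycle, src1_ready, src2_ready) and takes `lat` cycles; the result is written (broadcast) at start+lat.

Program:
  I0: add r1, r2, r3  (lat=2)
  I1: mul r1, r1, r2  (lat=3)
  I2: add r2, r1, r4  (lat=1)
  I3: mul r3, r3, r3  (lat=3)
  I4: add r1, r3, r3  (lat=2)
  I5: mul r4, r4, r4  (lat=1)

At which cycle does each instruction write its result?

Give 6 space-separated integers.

I0 add r1: issue@1 deps=(None,None) exec_start@1 write@3
I1 mul r1: issue@2 deps=(0,None) exec_start@3 write@6
I2 add r2: issue@3 deps=(1,None) exec_start@6 write@7
I3 mul r3: issue@4 deps=(None,None) exec_start@4 write@7
I4 add r1: issue@5 deps=(3,3) exec_start@7 write@9
I5 mul r4: issue@6 deps=(None,None) exec_start@6 write@7

Answer: 3 6 7 7 9 7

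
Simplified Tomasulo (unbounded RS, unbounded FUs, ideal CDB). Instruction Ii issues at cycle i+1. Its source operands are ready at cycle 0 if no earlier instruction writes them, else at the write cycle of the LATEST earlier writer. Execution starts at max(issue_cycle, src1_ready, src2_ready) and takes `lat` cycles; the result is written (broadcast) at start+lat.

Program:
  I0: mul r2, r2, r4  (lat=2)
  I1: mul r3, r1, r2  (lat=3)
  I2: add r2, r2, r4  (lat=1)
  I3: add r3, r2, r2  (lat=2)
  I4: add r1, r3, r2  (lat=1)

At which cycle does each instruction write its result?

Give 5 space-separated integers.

I0 mul r2: issue@1 deps=(None,None) exec_start@1 write@3
I1 mul r3: issue@2 deps=(None,0) exec_start@3 write@6
I2 add r2: issue@3 deps=(0,None) exec_start@3 write@4
I3 add r3: issue@4 deps=(2,2) exec_start@4 write@6
I4 add r1: issue@5 deps=(3,2) exec_start@6 write@7

Answer: 3 6 4 6 7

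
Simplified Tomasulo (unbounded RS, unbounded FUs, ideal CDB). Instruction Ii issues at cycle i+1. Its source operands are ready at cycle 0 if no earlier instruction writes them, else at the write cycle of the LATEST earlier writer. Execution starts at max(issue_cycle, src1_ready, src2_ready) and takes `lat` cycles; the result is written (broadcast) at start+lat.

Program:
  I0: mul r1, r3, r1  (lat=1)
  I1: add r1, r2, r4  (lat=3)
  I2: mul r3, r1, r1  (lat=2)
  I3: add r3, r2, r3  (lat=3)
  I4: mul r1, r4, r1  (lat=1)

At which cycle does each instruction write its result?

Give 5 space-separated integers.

Answer: 2 5 7 10 6

Derivation:
I0 mul r1: issue@1 deps=(None,None) exec_start@1 write@2
I1 add r1: issue@2 deps=(None,None) exec_start@2 write@5
I2 mul r3: issue@3 deps=(1,1) exec_start@5 write@7
I3 add r3: issue@4 deps=(None,2) exec_start@7 write@10
I4 mul r1: issue@5 deps=(None,1) exec_start@5 write@6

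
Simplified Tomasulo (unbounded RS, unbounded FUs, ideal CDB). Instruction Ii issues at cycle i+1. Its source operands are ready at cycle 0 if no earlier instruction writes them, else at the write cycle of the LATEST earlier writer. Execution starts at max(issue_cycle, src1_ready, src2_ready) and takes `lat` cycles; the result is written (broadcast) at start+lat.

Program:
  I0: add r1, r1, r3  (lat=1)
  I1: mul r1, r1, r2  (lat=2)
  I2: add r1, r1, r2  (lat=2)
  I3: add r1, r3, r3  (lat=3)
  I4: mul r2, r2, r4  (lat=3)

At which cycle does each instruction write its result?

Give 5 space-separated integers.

I0 add r1: issue@1 deps=(None,None) exec_start@1 write@2
I1 mul r1: issue@2 deps=(0,None) exec_start@2 write@4
I2 add r1: issue@3 deps=(1,None) exec_start@4 write@6
I3 add r1: issue@4 deps=(None,None) exec_start@4 write@7
I4 mul r2: issue@5 deps=(None,None) exec_start@5 write@8

Answer: 2 4 6 7 8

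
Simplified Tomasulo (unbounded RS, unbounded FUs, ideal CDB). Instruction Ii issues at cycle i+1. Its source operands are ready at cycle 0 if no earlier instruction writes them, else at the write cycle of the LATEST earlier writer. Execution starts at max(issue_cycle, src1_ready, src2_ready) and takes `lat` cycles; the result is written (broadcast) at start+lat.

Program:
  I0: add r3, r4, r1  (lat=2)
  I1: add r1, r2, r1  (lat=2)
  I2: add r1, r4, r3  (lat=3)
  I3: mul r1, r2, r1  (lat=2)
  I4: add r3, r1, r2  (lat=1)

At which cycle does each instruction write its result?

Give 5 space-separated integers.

I0 add r3: issue@1 deps=(None,None) exec_start@1 write@3
I1 add r1: issue@2 deps=(None,None) exec_start@2 write@4
I2 add r1: issue@3 deps=(None,0) exec_start@3 write@6
I3 mul r1: issue@4 deps=(None,2) exec_start@6 write@8
I4 add r3: issue@5 deps=(3,None) exec_start@8 write@9

Answer: 3 4 6 8 9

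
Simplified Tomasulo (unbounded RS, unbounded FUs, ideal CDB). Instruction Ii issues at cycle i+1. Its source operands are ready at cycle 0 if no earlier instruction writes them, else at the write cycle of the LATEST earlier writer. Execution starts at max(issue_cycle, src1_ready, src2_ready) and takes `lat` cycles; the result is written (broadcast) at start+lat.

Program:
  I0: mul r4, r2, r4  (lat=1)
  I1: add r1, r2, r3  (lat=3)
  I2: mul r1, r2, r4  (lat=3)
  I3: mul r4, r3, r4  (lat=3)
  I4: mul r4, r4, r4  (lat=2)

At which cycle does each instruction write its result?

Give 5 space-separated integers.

Answer: 2 5 6 7 9

Derivation:
I0 mul r4: issue@1 deps=(None,None) exec_start@1 write@2
I1 add r1: issue@2 deps=(None,None) exec_start@2 write@5
I2 mul r1: issue@3 deps=(None,0) exec_start@3 write@6
I3 mul r4: issue@4 deps=(None,0) exec_start@4 write@7
I4 mul r4: issue@5 deps=(3,3) exec_start@7 write@9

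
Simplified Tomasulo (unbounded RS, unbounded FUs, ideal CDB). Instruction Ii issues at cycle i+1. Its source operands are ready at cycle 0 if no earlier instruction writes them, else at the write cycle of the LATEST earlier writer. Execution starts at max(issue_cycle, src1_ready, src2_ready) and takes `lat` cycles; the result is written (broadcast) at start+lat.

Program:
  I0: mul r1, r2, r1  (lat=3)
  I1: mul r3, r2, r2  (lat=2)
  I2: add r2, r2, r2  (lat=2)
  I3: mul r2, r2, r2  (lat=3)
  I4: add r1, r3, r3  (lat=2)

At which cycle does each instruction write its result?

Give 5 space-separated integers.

Answer: 4 4 5 8 7

Derivation:
I0 mul r1: issue@1 deps=(None,None) exec_start@1 write@4
I1 mul r3: issue@2 deps=(None,None) exec_start@2 write@4
I2 add r2: issue@3 deps=(None,None) exec_start@3 write@5
I3 mul r2: issue@4 deps=(2,2) exec_start@5 write@8
I4 add r1: issue@5 deps=(1,1) exec_start@5 write@7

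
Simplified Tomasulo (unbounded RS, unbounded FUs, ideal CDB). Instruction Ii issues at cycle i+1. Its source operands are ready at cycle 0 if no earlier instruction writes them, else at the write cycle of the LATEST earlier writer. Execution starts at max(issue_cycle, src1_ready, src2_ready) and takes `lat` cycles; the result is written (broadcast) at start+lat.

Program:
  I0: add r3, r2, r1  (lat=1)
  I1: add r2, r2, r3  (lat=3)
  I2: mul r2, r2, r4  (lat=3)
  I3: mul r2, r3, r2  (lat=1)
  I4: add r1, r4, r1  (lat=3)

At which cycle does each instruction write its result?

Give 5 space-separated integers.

Answer: 2 5 8 9 8

Derivation:
I0 add r3: issue@1 deps=(None,None) exec_start@1 write@2
I1 add r2: issue@2 deps=(None,0) exec_start@2 write@5
I2 mul r2: issue@3 deps=(1,None) exec_start@5 write@8
I3 mul r2: issue@4 deps=(0,2) exec_start@8 write@9
I4 add r1: issue@5 deps=(None,None) exec_start@5 write@8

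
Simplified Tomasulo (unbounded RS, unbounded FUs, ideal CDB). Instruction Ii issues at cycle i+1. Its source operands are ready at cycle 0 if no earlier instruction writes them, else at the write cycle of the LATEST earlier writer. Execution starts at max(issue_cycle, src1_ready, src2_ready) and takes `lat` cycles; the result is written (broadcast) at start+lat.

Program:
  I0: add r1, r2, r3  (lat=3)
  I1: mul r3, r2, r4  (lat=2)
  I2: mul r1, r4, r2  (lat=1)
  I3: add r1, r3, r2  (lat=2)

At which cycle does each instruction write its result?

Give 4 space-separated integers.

Answer: 4 4 4 6

Derivation:
I0 add r1: issue@1 deps=(None,None) exec_start@1 write@4
I1 mul r3: issue@2 deps=(None,None) exec_start@2 write@4
I2 mul r1: issue@3 deps=(None,None) exec_start@3 write@4
I3 add r1: issue@4 deps=(1,None) exec_start@4 write@6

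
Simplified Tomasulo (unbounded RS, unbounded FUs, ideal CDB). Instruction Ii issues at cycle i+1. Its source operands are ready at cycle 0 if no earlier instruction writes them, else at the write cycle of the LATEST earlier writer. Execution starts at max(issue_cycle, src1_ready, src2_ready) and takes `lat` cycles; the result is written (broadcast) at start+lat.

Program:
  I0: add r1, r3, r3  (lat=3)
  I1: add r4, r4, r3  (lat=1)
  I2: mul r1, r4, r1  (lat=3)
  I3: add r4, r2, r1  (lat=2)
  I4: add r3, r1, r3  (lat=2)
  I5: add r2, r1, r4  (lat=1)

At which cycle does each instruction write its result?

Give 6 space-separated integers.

I0 add r1: issue@1 deps=(None,None) exec_start@1 write@4
I1 add r4: issue@2 deps=(None,None) exec_start@2 write@3
I2 mul r1: issue@3 deps=(1,0) exec_start@4 write@7
I3 add r4: issue@4 deps=(None,2) exec_start@7 write@9
I4 add r3: issue@5 deps=(2,None) exec_start@7 write@9
I5 add r2: issue@6 deps=(2,3) exec_start@9 write@10

Answer: 4 3 7 9 9 10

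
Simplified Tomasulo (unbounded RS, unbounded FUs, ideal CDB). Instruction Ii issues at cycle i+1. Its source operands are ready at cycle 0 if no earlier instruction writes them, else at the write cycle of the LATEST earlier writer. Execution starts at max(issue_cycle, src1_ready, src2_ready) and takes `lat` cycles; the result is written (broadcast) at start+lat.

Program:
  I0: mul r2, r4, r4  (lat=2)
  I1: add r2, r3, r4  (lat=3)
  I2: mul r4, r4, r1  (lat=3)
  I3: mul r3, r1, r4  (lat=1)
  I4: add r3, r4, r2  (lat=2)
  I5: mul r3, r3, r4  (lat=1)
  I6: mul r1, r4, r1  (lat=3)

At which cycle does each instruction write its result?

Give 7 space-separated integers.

I0 mul r2: issue@1 deps=(None,None) exec_start@1 write@3
I1 add r2: issue@2 deps=(None,None) exec_start@2 write@5
I2 mul r4: issue@3 deps=(None,None) exec_start@3 write@6
I3 mul r3: issue@4 deps=(None,2) exec_start@6 write@7
I4 add r3: issue@5 deps=(2,1) exec_start@6 write@8
I5 mul r3: issue@6 deps=(4,2) exec_start@8 write@9
I6 mul r1: issue@7 deps=(2,None) exec_start@7 write@10

Answer: 3 5 6 7 8 9 10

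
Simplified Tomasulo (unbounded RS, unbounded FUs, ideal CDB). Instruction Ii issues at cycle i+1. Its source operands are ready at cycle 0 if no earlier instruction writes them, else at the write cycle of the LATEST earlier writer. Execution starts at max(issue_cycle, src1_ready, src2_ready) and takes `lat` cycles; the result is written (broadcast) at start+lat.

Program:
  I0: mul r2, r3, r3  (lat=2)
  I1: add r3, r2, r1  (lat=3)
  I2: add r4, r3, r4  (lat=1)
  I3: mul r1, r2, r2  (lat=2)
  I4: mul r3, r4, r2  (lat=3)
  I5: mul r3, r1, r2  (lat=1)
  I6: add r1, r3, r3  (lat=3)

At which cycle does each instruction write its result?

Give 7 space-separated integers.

I0 mul r2: issue@1 deps=(None,None) exec_start@1 write@3
I1 add r3: issue@2 deps=(0,None) exec_start@3 write@6
I2 add r4: issue@3 deps=(1,None) exec_start@6 write@7
I3 mul r1: issue@4 deps=(0,0) exec_start@4 write@6
I4 mul r3: issue@5 deps=(2,0) exec_start@7 write@10
I5 mul r3: issue@6 deps=(3,0) exec_start@6 write@7
I6 add r1: issue@7 deps=(5,5) exec_start@7 write@10

Answer: 3 6 7 6 10 7 10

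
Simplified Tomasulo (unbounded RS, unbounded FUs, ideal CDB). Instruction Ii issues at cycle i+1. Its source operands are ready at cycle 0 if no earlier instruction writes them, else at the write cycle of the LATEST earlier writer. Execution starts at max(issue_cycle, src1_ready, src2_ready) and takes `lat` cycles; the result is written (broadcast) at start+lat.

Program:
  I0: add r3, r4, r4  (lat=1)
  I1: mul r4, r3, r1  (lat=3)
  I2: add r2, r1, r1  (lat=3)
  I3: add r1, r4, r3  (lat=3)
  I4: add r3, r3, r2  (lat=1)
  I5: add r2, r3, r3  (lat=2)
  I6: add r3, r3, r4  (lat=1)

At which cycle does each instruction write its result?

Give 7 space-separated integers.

I0 add r3: issue@1 deps=(None,None) exec_start@1 write@2
I1 mul r4: issue@2 deps=(0,None) exec_start@2 write@5
I2 add r2: issue@3 deps=(None,None) exec_start@3 write@6
I3 add r1: issue@4 deps=(1,0) exec_start@5 write@8
I4 add r3: issue@5 deps=(0,2) exec_start@6 write@7
I5 add r2: issue@6 deps=(4,4) exec_start@7 write@9
I6 add r3: issue@7 deps=(4,1) exec_start@7 write@8

Answer: 2 5 6 8 7 9 8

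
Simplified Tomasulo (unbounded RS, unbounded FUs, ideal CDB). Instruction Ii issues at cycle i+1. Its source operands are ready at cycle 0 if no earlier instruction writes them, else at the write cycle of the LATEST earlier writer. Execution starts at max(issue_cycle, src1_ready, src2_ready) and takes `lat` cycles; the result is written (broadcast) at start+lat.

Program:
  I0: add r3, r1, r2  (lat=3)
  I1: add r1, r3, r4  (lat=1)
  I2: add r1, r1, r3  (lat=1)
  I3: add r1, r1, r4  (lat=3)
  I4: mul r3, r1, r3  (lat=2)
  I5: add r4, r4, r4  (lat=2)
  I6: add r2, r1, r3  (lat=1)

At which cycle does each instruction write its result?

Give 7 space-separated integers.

I0 add r3: issue@1 deps=(None,None) exec_start@1 write@4
I1 add r1: issue@2 deps=(0,None) exec_start@4 write@5
I2 add r1: issue@3 deps=(1,0) exec_start@5 write@6
I3 add r1: issue@4 deps=(2,None) exec_start@6 write@9
I4 mul r3: issue@5 deps=(3,0) exec_start@9 write@11
I5 add r4: issue@6 deps=(None,None) exec_start@6 write@8
I6 add r2: issue@7 deps=(3,4) exec_start@11 write@12

Answer: 4 5 6 9 11 8 12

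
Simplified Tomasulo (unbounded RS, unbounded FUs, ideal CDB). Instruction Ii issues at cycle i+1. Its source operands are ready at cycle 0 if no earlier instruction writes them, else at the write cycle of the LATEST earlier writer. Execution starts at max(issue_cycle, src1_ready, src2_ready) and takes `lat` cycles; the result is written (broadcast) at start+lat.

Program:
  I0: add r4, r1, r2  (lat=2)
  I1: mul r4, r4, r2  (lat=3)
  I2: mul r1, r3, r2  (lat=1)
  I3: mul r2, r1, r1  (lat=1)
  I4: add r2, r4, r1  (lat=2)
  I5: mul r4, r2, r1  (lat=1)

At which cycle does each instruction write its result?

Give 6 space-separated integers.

I0 add r4: issue@1 deps=(None,None) exec_start@1 write@3
I1 mul r4: issue@2 deps=(0,None) exec_start@3 write@6
I2 mul r1: issue@3 deps=(None,None) exec_start@3 write@4
I3 mul r2: issue@4 deps=(2,2) exec_start@4 write@5
I4 add r2: issue@5 deps=(1,2) exec_start@6 write@8
I5 mul r4: issue@6 deps=(4,2) exec_start@8 write@9

Answer: 3 6 4 5 8 9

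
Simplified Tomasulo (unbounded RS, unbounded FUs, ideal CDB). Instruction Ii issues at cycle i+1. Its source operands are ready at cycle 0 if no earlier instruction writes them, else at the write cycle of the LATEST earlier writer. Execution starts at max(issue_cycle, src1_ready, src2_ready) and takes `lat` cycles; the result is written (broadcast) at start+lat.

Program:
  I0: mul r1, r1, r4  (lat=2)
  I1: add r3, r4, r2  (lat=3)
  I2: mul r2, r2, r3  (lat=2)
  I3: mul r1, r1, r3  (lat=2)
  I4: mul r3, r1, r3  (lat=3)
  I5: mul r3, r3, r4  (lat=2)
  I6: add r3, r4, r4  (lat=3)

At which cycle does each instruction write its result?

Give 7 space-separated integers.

I0 mul r1: issue@1 deps=(None,None) exec_start@1 write@3
I1 add r3: issue@2 deps=(None,None) exec_start@2 write@5
I2 mul r2: issue@3 deps=(None,1) exec_start@5 write@7
I3 mul r1: issue@4 deps=(0,1) exec_start@5 write@7
I4 mul r3: issue@5 deps=(3,1) exec_start@7 write@10
I5 mul r3: issue@6 deps=(4,None) exec_start@10 write@12
I6 add r3: issue@7 deps=(None,None) exec_start@7 write@10

Answer: 3 5 7 7 10 12 10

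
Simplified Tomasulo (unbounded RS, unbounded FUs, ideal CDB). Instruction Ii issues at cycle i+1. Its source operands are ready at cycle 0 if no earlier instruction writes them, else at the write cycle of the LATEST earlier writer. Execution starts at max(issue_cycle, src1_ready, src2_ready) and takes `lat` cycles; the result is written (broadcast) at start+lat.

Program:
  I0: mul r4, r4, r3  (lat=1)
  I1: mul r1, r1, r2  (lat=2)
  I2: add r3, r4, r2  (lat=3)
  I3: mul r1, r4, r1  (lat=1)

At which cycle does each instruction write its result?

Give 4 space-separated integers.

Answer: 2 4 6 5

Derivation:
I0 mul r4: issue@1 deps=(None,None) exec_start@1 write@2
I1 mul r1: issue@2 deps=(None,None) exec_start@2 write@4
I2 add r3: issue@3 deps=(0,None) exec_start@3 write@6
I3 mul r1: issue@4 deps=(0,1) exec_start@4 write@5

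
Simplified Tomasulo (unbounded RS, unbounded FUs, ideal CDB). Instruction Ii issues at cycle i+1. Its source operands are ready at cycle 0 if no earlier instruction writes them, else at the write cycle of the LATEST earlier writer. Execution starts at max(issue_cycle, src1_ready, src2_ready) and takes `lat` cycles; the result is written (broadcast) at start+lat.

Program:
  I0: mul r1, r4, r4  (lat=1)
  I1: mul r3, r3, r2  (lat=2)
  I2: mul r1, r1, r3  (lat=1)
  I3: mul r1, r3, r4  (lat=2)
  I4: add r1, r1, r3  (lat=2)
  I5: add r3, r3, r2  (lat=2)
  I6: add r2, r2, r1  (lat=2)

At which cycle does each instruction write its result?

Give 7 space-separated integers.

I0 mul r1: issue@1 deps=(None,None) exec_start@1 write@2
I1 mul r3: issue@2 deps=(None,None) exec_start@2 write@4
I2 mul r1: issue@3 deps=(0,1) exec_start@4 write@5
I3 mul r1: issue@4 deps=(1,None) exec_start@4 write@6
I4 add r1: issue@5 deps=(3,1) exec_start@6 write@8
I5 add r3: issue@6 deps=(1,None) exec_start@6 write@8
I6 add r2: issue@7 deps=(None,4) exec_start@8 write@10

Answer: 2 4 5 6 8 8 10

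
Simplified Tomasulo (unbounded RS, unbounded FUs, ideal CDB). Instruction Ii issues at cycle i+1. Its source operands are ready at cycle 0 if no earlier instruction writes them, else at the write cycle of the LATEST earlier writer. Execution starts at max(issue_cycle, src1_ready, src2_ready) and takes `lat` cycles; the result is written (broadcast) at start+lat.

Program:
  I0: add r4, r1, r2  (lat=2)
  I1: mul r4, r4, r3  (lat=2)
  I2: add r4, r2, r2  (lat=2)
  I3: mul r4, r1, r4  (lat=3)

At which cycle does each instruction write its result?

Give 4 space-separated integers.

Answer: 3 5 5 8

Derivation:
I0 add r4: issue@1 deps=(None,None) exec_start@1 write@3
I1 mul r4: issue@2 deps=(0,None) exec_start@3 write@5
I2 add r4: issue@3 deps=(None,None) exec_start@3 write@5
I3 mul r4: issue@4 deps=(None,2) exec_start@5 write@8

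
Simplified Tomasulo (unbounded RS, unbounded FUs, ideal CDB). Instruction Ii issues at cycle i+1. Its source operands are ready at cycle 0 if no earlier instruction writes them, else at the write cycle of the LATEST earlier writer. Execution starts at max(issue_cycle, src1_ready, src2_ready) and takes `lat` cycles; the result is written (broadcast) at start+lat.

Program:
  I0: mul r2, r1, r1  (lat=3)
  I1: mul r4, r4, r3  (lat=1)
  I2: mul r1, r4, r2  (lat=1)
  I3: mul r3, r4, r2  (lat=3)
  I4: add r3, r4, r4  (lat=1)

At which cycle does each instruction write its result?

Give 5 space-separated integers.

Answer: 4 3 5 7 6

Derivation:
I0 mul r2: issue@1 deps=(None,None) exec_start@1 write@4
I1 mul r4: issue@2 deps=(None,None) exec_start@2 write@3
I2 mul r1: issue@3 deps=(1,0) exec_start@4 write@5
I3 mul r3: issue@4 deps=(1,0) exec_start@4 write@7
I4 add r3: issue@5 deps=(1,1) exec_start@5 write@6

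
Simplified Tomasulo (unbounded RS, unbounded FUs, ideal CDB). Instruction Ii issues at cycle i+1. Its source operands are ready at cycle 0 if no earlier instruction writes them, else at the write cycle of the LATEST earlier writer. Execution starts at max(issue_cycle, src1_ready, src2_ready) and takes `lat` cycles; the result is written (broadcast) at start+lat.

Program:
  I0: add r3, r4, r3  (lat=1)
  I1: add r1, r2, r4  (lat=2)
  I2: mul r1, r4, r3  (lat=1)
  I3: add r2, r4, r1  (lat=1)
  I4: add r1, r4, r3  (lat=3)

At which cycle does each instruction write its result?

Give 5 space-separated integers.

Answer: 2 4 4 5 8

Derivation:
I0 add r3: issue@1 deps=(None,None) exec_start@1 write@2
I1 add r1: issue@2 deps=(None,None) exec_start@2 write@4
I2 mul r1: issue@3 deps=(None,0) exec_start@3 write@4
I3 add r2: issue@4 deps=(None,2) exec_start@4 write@5
I4 add r1: issue@5 deps=(None,0) exec_start@5 write@8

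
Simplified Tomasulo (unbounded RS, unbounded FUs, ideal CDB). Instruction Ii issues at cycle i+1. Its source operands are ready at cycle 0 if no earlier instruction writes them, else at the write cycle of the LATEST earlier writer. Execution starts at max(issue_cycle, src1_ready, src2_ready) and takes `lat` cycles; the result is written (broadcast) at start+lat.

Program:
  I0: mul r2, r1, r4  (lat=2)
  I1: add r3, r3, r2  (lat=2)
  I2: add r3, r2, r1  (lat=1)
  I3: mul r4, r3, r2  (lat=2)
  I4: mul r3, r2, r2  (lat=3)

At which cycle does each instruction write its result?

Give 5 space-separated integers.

I0 mul r2: issue@1 deps=(None,None) exec_start@1 write@3
I1 add r3: issue@2 deps=(None,0) exec_start@3 write@5
I2 add r3: issue@3 deps=(0,None) exec_start@3 write@4
I3 mul r4: issue@4 deps=(2,0) exec_start@4 write@6
I4 mul r3: issue@5 deps=(0,0) exec_start@5 write@8

Answer: 3 5 4 6 8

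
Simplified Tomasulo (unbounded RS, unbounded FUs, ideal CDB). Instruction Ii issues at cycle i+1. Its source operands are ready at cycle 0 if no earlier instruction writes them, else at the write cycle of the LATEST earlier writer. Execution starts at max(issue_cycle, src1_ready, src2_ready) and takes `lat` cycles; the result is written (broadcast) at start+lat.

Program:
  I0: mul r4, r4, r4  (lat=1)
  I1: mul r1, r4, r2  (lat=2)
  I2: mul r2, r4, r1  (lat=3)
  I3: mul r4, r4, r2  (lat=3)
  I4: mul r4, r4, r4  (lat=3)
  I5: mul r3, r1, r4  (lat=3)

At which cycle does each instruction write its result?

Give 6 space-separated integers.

I0 mul r4: issue@1 deps=(None,None) exec_start@1 write@2
I1 mul r1: issue@2 deps=(0,None) exec_start@2 write@4
I2 mul r2: issue@3 deps=(0,1) exec_start@4 write@7
I3 mul r4: issue@4 deps=(0,2) exec_start@7 write@10
I4 mul r4: issue@5 deps=(3,3) exec_start@10 write@13
I5 mul r3: issue@6 deps=(1,4) exec_start@13 write@16

Answer: 2 4 7 10 13 16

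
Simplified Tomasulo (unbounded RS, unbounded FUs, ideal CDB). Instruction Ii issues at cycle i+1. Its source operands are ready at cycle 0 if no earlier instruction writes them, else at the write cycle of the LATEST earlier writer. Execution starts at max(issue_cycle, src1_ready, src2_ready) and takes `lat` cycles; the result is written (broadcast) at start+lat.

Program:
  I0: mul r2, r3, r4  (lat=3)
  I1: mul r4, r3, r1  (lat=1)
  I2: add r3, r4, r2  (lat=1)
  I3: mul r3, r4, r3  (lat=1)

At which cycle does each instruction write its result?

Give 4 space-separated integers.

Answer: 4 3 5 6

Derivation:
I0 mul r2: issue@1 deps=(None,None) exec_start@1 write@4
I1 mul r4: issue@2 deps=(None,None) exec_start@2 write@3
I2 add r3: issue@3 deps=(1,0) exec_start@4 write@5
I3 mul r3: issue@4 deps=(1,2) exec_start@5 write@6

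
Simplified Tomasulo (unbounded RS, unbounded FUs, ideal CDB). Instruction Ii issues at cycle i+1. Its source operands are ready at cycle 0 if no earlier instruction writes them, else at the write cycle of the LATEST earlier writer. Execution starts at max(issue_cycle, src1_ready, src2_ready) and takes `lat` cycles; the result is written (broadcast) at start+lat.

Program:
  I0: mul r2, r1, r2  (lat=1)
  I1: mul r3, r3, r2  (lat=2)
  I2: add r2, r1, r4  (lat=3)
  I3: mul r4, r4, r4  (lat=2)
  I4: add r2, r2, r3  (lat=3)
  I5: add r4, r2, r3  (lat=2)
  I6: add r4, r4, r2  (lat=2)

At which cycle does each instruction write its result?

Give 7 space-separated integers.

Answer: 2 4 6 6 9 11 13

Derivation:
I0 mul r2: issue@1 deps=(None,None) exec_start@1 write@2
I1 mul r3: issue@2 deps=(None,0) exec_start@2 write@4
I2 add r2: issue@3 deps=(None,None) exec_start@3 write@6
I3 mul r4: issue@4 deps=(None,None) exec_start@4 write@6
I4 add r2: issue@5 deps=(2,1) exec_start@6 write@9
I5 add r4: issue@6 deps=(4,1) exec_start@9 write@11
I6 add r4: issue@7 deps=(5,4) exec_start@11 write@13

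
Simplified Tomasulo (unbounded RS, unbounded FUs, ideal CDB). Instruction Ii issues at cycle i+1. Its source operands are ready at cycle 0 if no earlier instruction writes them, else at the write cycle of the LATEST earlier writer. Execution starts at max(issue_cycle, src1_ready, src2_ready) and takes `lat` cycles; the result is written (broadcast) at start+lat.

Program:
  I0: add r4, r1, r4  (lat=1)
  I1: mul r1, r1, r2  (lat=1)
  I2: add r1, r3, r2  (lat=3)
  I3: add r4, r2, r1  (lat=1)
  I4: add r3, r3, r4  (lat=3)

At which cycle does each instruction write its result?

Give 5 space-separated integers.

I0 add r4: issue@1 deps=(None,None) exec_start@1 write@2
I1 mul r1: issue@2 deps=(None,None) exec_start@2 write@3
I2 add r1: issue@3 deps=(None,None) exec_start@3 write@6
I3 add r4: issue@4 deps=(None,2) exec_start@6 write@7
I4 add r3: issue@5 deps=(None,3) exec_start@7 write@10

Answer: 2 3 6 7 10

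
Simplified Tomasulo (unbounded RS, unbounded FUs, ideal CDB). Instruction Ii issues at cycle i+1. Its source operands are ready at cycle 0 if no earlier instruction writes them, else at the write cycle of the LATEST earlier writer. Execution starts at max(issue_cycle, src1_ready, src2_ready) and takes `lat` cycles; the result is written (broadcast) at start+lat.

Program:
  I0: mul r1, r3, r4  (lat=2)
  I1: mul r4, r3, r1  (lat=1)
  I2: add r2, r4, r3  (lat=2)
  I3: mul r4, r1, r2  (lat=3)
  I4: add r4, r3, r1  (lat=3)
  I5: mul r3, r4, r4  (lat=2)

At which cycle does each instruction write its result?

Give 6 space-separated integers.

Answer: 3 4 6 9 8 10

Derivation:
I0 mul r1: issue@1 deps=(None,None) exec_start@1 write@3
I1 mul r4: issue@2 deps=(None,0) exec_start@3 write@4
I2 add r2: issue@3 deps=(1,None) exec_start@4 write@6
I3 mul r4: issue@4 deps=(0,2) exec_start@6 write@9
I4 add r4: issue@5 deps=(None,0) exec_start@5 write@8
I5 mul r3: issue@6 deps=(4,4) exec_start@8 write@10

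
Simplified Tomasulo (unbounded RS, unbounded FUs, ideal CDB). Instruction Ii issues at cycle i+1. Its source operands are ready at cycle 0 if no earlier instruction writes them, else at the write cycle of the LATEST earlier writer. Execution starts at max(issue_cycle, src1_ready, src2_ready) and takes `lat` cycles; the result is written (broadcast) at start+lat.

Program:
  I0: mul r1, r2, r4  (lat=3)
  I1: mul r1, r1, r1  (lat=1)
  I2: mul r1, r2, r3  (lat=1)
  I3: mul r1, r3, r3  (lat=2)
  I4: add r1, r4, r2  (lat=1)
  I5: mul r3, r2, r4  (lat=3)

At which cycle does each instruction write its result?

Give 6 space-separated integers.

Answer: 4 5 4 6 6 9

Derivation:
I0 mul r1: issue@1 deps=(None,None) exec_start@1 write@4
I1 mul r1: issue@2 deps=(0,0) exec_start@4 write@5
I2 mul r1: issue@3 deps=(None,None) exec_start@3 write@4
I3 mul r1: issue@4 deps=(None,None) exec_start@4 write@6
I4 add r1: issue@5 deps=(None,None) exec_start@5 write@6
I5 mul r3: issue@6 deps=(None,None) exec_start@6 write@9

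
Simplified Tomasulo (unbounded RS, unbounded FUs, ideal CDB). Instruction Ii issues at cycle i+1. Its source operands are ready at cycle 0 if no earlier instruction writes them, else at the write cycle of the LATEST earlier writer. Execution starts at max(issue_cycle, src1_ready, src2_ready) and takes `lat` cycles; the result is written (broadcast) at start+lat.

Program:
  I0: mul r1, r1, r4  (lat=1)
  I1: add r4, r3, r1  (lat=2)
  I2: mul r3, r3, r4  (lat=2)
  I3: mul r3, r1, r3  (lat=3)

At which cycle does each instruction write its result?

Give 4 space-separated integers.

I0 mul r1: issue@1 deps=(None,None) exec_start@1 write@2
I1 add r4: issue@2 deps=(None,0) exec_start@2 write@4
I2 mul r3: issue@3 deps=(None,1) exec_start@4 write@6
I3 mul r3: issue@4 deps=(0,2) exec_start@6 write@9

Answer: 2 4 6 9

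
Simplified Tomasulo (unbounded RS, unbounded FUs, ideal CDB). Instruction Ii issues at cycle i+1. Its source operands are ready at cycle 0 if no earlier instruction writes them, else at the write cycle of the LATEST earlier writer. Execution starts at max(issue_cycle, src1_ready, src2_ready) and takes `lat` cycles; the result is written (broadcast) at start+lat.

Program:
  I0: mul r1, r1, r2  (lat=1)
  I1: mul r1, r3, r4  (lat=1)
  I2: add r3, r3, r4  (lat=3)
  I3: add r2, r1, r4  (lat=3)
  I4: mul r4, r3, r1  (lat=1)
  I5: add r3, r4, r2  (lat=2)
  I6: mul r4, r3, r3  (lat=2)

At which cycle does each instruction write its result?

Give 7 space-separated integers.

Answer: 2 3 6 7 7 9 11

Derivation:
I0 mul r1: issue@1 deps=(None,None) exec_start@1 write@2
I1 mul r1: issue@2 deps=(None,None) exec_start@2 write@3
I2 add r3: issue@3 deps=(None,None) exec_start@3 write@6
I3 add r2: issue@4 deps=(1,None) exec_start@4 write@7
I4 mul r4: issue@5 deps=(2,1) exec_start@6 write@7
I5 add r3: issue@6 deps=(4,3) exec_start@7 write@9
I6 mul r4: issue@7 deps=(5,5) exec_start@9 write@11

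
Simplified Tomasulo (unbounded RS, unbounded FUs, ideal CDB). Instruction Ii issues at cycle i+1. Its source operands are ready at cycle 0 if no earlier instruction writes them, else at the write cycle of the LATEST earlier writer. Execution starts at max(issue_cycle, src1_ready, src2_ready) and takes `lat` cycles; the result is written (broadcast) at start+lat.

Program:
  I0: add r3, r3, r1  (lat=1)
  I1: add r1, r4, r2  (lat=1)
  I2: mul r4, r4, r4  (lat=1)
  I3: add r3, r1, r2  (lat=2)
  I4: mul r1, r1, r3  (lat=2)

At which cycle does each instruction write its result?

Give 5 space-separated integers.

I0 add r3: issue@1 deps=(None,None) exec_start@1 write@2
I1 add r1: issue@2 deps=(None,None) exec_start@2 write@3
I2 mul r4: issue@3 deps=(None,None) exec_start@3 write@4
I3 add r3: issue@4 deps=(1,None) exec_start@4 write@6
I4 mul r1: issue@5 deps=(1,3) exec_start@6 write@8

Answer: 2 3 4 6 8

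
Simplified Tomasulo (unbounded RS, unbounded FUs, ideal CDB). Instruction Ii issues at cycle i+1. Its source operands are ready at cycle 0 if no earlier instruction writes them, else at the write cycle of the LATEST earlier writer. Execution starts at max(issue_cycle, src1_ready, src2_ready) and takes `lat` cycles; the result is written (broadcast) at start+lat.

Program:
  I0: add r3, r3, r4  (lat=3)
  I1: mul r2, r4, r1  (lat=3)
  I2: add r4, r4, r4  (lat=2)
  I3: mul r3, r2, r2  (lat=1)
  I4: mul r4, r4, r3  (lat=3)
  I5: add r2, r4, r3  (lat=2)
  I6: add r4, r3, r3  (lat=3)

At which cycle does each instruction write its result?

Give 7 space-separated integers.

Answer: 4 5 5 6 9 11 10

Derivation:
I0 add r3: issue@1 deps=(None,None) exec_start@1 write@4
I1 mul r2: issue@2 deps=(None,None) exec_start@2 write@5
I2 add r4: issue@3 deps=(None,None) exec_start@3 write@5
I3 mul r3: issue@4 deps=(1,1) exec_start@5 write@6
I4 mul r4: issue@5 deps=(2,3) exec_start@6 write@9
I5 add r2: issue@6 deps=(4,3) exec_start@9 write@11
I6 add r4: issue@7 deps=(3,3) exec_start@7 write@10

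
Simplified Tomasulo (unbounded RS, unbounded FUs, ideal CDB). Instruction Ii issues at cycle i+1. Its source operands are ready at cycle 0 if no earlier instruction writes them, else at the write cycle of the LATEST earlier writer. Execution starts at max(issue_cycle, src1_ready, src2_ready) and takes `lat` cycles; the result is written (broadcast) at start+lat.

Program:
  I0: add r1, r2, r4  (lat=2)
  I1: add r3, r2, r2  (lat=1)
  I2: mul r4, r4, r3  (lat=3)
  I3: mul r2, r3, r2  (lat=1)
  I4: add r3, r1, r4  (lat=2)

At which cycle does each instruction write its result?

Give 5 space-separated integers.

Answer: 3 3 6 5 8

Derivation:
I0 add r1: issue@1 deps=(None,None) exec_start@1 write@3
I1 add r3: issue@2 deps=(None,None) exec_start@2 write@3
I2 mul r4: issue@3 deps=(None,1) exec_start@3 write@6
I3 mul r2: issue@4 deps=(1,None) exec_start@4 write@5
I4 add r3: issue@5 deps=(0,2) exec_start@6 write@8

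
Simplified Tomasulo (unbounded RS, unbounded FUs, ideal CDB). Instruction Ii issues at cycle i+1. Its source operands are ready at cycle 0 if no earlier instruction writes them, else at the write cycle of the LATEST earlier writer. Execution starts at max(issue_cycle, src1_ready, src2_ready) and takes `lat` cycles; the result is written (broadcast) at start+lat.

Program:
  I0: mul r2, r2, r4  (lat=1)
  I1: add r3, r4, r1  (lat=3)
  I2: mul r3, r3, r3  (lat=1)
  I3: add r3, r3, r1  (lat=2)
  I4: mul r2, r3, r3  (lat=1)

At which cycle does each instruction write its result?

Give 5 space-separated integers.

Answer: 2 5 6 8 9

Derivation:
I0 mul r2: issue@1 deps=(None,None) exec_start@1 write@2
I1 add r3: issue@2 deps=(None,None) exec_start@2 write@5
I2 mul r3: issue@3 deps=(1,1) exec_start@5 write@6
I3 add r3: issue@4 deps=(2,None) exec_start@6 write@8
I4 mul r2: issue@5 deps=(3,3) exec_start@8 write@9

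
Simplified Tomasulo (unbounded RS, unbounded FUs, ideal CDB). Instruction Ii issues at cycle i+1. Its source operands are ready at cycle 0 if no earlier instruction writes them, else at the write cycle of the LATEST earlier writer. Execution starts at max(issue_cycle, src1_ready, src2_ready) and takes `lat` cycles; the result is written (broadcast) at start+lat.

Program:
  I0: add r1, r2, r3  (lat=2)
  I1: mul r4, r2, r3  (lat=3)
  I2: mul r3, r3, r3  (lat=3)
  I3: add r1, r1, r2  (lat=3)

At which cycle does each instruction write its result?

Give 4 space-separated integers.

Answer: 3 5 6 7

Derivation:
I0 add r1: issue@1 deps=(None,None) exec_start@1 write@3
I1 mul r4: issue@2 deps=(None,None) exec_start@2 write@5
I2 mul r3: issue@3 deps=(None,None) exec_start@3 write@6
I3 add r1: issue@4 deps=(0,None) exec_start@4 write@7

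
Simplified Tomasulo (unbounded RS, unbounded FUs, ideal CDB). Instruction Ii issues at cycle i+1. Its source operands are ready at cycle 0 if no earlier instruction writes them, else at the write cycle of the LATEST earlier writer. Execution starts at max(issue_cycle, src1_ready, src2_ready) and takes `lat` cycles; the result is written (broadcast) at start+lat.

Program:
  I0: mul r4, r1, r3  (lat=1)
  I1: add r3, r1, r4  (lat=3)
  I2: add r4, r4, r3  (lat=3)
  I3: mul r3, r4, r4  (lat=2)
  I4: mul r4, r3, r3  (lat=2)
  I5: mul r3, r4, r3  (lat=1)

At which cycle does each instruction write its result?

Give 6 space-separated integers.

I0 mul r4: issue@1 deps=(None,None) exec_start@1 write@2
I1 add r3: issue@2 deps=(None,0) exec_start@2 write@5
I2 add r4: issue@3 deps=(0,1) exec_start@5 write@8
I3 mul r3: issue@4 deps=(2,2) exec_start@8 write@10
I4 mul r4: issue@5 deps=(3,3) exec_start@10 write@12
I5 mul r3: issue@6 deps=(4,3) exec_start@12 write@13

Answer: 2 5 8 10 12 13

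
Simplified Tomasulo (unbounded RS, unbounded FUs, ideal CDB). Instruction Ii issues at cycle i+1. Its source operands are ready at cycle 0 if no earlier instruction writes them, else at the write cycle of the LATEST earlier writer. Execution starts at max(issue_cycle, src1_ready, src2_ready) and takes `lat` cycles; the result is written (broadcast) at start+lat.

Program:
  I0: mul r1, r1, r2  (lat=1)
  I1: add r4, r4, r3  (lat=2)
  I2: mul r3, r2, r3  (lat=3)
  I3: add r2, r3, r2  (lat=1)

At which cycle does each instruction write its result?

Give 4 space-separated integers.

I0 mul r1: issue@1 deps=(None,None) exec_start@1 write@2
I1 add r4: issue@2 deps=(None,None) exec_start@2 write@4
I2 mul r3: issue@3 deps=(None,None) exec_start@3 write@6
I3 add r2: issue@4 deps=(2,None) exec_start@6 write@7

Answer: 2 4 6 7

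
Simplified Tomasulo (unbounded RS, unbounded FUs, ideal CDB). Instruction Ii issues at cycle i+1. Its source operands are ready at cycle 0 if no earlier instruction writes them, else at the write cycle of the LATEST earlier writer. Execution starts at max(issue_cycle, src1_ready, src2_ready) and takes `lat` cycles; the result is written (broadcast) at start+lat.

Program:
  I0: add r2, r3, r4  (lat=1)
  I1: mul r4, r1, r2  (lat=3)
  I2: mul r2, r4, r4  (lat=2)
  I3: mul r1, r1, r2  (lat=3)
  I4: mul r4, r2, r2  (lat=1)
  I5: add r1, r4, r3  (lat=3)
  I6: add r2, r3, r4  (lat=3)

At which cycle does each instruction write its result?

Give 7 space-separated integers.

I0 add r2: issue@1 deps=(None,None) exec_start@1 write@2
I1 mul r4: issue@2 deps=(None,0) exec_start@2 write@5
I2 mul r2: issue@3 deps=(1,1) exec_start@5 write@7
I3 mul r1: issue@4 deps=(None,2) exec_start@7 write@10
I4 mul r4: issue@5 deps=(2,2) exec_start@7 write@8
I5 add r1: issue@6 deps=(4,None) exec_start@8 write@11
I6 add r2: issue@7 deps=(None,4) exec_start@8 write@11

Answer: 2 5 7 10 8 11 11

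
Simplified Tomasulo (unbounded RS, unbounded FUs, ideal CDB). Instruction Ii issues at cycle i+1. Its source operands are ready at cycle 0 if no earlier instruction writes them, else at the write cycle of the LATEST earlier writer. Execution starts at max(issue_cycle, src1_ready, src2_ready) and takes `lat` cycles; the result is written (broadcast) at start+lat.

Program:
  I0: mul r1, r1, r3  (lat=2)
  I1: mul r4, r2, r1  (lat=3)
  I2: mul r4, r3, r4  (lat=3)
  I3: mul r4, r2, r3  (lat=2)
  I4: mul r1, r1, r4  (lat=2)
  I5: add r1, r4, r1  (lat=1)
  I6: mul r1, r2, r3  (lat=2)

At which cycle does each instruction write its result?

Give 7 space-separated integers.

Answer: 3 6 9 6 8 9 9

Derivation:
I0 mul r1: issue@1 deps=(None,None) exec_start@1 write@3
I1 mul r4: issue@2 deps=(None,0) exec_start@3 write@6
I2 mul r4: issue@3 deps=(None,1) exec_start@6 write@9
I3 mul r4: issue@4 deps=(None,None) exec_start@4 write@6
I4 mul r1: issue@5 deps=(0,3) exec_start@6 write@8
I5 add r1: issue@6 deps=(3,4) exec_start@8 write@9
I6 mul r1: issue@7 deps=(None,None) exec_start@7 write@9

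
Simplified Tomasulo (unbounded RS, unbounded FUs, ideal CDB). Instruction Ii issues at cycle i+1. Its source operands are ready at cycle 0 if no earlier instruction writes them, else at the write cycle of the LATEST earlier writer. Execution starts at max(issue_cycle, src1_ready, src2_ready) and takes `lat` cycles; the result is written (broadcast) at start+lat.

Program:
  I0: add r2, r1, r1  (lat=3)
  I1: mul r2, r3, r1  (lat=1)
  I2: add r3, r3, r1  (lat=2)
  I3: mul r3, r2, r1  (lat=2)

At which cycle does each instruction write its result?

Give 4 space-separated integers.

I0 add r2: issue@1 deps=(None,None) exec_start@1 write@4
I1 mul r2: issue@2 deps=(None,None) exec_start@2 write@3
I2 add r3: issue@3 deps=(None,None) exec_start@3 write@5
I3 mul r3: issue@4 deps=(1,None) exec_start@4 write@6

Answer: 4 3 5 6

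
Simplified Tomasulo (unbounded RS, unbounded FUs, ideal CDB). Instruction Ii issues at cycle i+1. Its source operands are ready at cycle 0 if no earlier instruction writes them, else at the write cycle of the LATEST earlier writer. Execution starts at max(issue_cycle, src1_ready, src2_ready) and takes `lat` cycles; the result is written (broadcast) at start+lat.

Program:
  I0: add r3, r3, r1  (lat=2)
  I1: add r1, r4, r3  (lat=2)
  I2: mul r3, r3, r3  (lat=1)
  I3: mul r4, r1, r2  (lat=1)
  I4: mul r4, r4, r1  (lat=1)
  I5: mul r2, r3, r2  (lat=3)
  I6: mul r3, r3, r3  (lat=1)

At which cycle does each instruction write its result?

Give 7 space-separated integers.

I0 add r3: issue@1 deps=(None,None) exec_start@1 write@3
I1 add r1: issue@2 deps=(None,0) exec_start@3 write@5
I2 mul r3: issue@3 deps=(0,0) exec_start@3 write@4
I3 mul r4: issue@4 deps=(1,None) exec_start@5 write@6
I4 mul r4: issue@5 deps=(3,1) exec_start@6 write@7
I5 mul r2: issue@6 deps=(2,None) exec_start@6 write@9
I6 mul r3: issue@7 deps=(2,2) exec_start@7 write@8

Answer: 3 5 4 6 7 9 8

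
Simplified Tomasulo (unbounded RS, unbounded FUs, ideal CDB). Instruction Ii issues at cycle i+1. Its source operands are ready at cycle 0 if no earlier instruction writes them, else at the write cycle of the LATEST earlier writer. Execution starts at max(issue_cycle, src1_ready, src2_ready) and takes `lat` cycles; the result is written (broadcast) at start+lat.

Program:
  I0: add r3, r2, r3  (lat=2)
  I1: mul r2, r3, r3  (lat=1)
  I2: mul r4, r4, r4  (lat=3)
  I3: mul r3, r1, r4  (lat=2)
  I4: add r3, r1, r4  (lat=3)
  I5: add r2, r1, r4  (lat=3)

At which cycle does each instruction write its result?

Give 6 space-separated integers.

Answer: 3 4 6 8 9 9

Derivation:
I0 add r3: issue@1 deps=(None,None) exec_start@1 write@3
I1 mul r2: issue@2 deps=(0,0) exec_start@3 write@4
I2 mul r4: issue@3 deps=(None,None) exec_start@3 write@6
I3 mul r3: issue@4 deps=(None,2) exec_start@6 write@8
I4 add r3: issue@5 deps=(None,2) exec_start@6 write@9
I5 add r2: issue@6 deps=(None,2) exec_start@6 write@9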